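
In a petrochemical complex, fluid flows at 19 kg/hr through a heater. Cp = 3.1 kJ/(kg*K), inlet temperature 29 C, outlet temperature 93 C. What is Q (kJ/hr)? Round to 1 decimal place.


Q = m_dot * Cp * (T2 - T1)
Q = 19 * 3.1 * (93 - 29)
Q = 19 * 3.1 * 64
Q = 3769.6 kJ/hr


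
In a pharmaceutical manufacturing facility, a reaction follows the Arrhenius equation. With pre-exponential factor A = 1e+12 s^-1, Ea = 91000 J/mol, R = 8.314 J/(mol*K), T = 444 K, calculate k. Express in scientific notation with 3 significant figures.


k = A * exp(-Ea/(R*T))
k = 1e+12 * exp(-91000 / (8.314 * 444))
k = 1e+12 * exp(-24.651787)
k = 1.97e+01


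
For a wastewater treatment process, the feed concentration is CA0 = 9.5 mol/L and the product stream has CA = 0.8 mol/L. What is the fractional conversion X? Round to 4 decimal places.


X = (CA0 - CA) / CA0
X = (9.5 - 0.8) / 9.5
X = 8.7 / 9.5
X = 0.9158


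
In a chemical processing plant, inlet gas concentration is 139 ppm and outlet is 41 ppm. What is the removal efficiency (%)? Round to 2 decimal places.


Efficiency = (G_in - G_out) / G_in * 100%
Efficiency = (139 - 41) / 139 * 100
Efficiency = 98 / 139 * 100
Efficiency = 70.50%


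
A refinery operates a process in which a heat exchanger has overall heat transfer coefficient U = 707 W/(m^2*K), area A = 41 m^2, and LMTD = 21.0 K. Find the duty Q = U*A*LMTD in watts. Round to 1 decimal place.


Q = U * A * LMTD
Q = 707 * 41 * 21.0
Q = 608727.0 W


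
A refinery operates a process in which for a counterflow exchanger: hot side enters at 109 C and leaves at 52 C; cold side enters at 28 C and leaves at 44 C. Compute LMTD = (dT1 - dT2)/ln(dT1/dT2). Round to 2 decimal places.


dT1 = Th_in - Tc_out = 109 - 44 = 65
dT2 = Th_out - Tc_in = 52 - 28 = 24
LMTD = (dT1 - dT2) / ln(dT1/dT2)
LMTD = (65 - 24) / ln(65/24)
LMTD = 41.15 K


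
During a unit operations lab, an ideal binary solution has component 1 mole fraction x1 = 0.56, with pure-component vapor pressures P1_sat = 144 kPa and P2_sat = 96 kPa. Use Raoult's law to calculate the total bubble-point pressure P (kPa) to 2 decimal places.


P = x1*P1_sat + x2*P2_sat
x2 = 1 - x1 = 1 - 0.56 = 0.44
P = 0.56*144 + 0.44*96
P = 80.64 + 42.24
P = 122.88 kPa


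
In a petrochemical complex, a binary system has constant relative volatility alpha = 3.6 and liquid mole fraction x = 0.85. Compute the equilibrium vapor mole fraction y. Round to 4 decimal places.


y = alpha*x / (1 + (alpha-1)*x)
y = 3.6*0.85 / (1 + (3.6-1)*0.85)
y = 3.06 / (1 + 2.21)
y = 3.06 / 3.21
y = 0.9533


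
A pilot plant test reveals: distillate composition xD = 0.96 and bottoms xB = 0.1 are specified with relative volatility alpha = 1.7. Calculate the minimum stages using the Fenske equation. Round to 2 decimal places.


N_min = ln((xD*(1-xB))/(xB*(1-xD))) / ln(alpha)
Numerator inside ln: 0.864 / 0.004 = 216.0
ln(216.0) = 5.375278
ln(alpha) = ln(1.7) = 0.530628
N_min = 5.375278 / 0.530628 = 10.13


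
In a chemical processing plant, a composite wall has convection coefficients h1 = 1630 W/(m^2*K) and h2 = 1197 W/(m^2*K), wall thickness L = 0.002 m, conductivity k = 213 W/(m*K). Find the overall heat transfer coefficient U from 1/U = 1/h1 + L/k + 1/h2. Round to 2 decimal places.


1/U = 1/h1 + L/k + 1/h2
1/U = 1/1630 + 0.002/213 + 1/1197
1/U = 0.0006134969 + 9.3897e-06 + 0.0008354219
1/U = 0.0014583085
U = 685.73 W/(m^2*K)


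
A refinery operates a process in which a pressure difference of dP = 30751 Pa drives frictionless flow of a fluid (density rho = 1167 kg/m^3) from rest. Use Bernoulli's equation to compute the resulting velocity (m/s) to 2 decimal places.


v = sqrt(2*dP/rho)
v = sqrt(2*30751/1167)
v = sqrt(52.700943)
v = 7.26 m/s


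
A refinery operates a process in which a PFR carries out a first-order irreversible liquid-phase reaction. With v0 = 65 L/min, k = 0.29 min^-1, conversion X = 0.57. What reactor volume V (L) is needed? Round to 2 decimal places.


V = (v0/k) * ln(1/(1-X))
V = (65/0.29) * ln(1/(1-0.57))
V = 224.137931 * ln(2.325581)
V = 224.137931 * 0.84397
V = 189.17 L


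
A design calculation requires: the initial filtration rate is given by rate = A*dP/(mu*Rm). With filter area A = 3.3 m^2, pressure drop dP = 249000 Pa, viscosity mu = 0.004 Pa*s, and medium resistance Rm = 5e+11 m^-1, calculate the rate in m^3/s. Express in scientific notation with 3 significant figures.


rate = A * dP / (mu * Rm)
rate = 3.3 * 249000 / (0.004 * 5e+11)
rate = 821700.0 / 2.000e+09
rate = 4.11e-04 m^3/s


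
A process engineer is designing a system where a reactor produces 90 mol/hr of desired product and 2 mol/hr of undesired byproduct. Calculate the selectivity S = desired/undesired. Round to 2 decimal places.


S = desired product rate / undesired product rate
S = 90 / 2
S = 45.00


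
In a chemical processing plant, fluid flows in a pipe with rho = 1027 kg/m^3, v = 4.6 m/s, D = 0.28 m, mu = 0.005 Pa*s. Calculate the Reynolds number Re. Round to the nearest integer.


Re = rho * v * D / mu
Re = 1027 * 4.6 * 0.28 / 0.005
Re = 1322.776 / 0.005
Re = 264555


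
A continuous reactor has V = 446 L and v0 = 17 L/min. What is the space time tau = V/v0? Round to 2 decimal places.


tau = V / v0
tau = 446 / 17
tau = 26.24 min


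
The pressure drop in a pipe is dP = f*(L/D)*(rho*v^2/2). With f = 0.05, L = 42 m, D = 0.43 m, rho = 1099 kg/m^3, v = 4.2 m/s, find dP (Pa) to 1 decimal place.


dP = f * (L/D) * (rho*v^2/2)
dP = 0.05 * (42/0.43) * (1099*4.2^2/2)
L/D = 97.6744186
rho*v^2/2 = 1099*17.64/2 = 9693.18
dP = 0.05 * 97.6744186 * 9693.18
dP = 47338.8 Pa


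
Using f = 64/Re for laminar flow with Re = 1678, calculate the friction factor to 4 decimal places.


f = 64 / Re
f = 64 / 1678
f = 0.0381


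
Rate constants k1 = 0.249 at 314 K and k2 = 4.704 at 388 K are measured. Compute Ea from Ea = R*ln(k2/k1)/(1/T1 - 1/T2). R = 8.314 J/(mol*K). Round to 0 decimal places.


Ea = R * ln(k2/k1) / (1/T1 - 1/T2)
ln(k2/k1) = ln(4.704/0.249) = 2.9387156
1/T1 - 1/T2 = 1/314 - 1/388 = 0.000607393788
Ea = 8.314 * 2.9387156 / 0.000607393788
Ea = 40225 J/mol


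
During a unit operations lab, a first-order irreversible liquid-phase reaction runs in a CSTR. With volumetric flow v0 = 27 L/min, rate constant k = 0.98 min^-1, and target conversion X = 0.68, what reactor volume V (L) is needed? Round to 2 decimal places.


V = v0 * X / (k * (1 - X))
V = 27 * 0.68 / (0.98 * (1 - 0.68))
V = 18.36 / (0.98 * 0.32)
V = 18.36 / 0.3136
V = 58.55 L


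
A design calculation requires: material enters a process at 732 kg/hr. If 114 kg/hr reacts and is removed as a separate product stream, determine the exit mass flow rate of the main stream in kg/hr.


Steady-state mass balance on the main outlet: F_out = F_in - F_removed
F_out = 732 - 114
F_out = 618 kg/hr


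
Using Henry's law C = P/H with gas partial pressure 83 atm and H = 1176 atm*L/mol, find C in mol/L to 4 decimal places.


C = P / H
C = 83 / 1176
C = 0.0706 mol/L


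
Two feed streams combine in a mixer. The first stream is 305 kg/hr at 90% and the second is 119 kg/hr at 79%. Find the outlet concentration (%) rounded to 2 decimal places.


Mass balance on solute: F1*x1 + F2*x2 = F3*x3
F3 = F1 + F2 = 305 + 119 = 424 kg/hr
x3 = (F1*x1 + F2*x2)/F3
x3 = (305*0.9 + 119*0.79) / 424
x3 = 86.91%


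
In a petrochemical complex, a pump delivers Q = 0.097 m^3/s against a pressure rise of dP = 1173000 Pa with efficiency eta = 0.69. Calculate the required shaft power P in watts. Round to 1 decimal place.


P = Q * dP / eta
P = 0.097 * 1173000 / 0.69
P = 113781.0 / 0.69
P = 164900.0 W


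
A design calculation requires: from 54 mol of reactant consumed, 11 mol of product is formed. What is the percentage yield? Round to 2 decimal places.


Yield = (moles product / moles consumed) * 100%
Yield = (11 / 54) * 100
Yield = 0.2037 * 100
Yield = 20.37%


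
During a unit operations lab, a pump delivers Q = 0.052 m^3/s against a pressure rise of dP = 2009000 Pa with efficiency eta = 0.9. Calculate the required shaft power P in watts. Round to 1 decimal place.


P = Q * dP / eta
P = 0.052 * 2009000 / 0.9
P = 104468.0 / 0.9
P = 116075.6 W


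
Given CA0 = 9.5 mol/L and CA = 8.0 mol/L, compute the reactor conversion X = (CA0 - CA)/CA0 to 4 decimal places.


X = (CA0 - CA) / CA0
X = (9.5 - 8.0) / 9.5
X = 1.5 / 9.5
X = 0.1579


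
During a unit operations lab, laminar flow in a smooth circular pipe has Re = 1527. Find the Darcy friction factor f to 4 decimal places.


f = 64 / Re
f = 64 / 1527
f = 0.0419


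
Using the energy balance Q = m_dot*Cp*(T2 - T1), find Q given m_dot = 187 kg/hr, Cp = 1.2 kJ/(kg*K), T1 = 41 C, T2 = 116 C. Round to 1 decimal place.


Q = m_dot * Cp * (T2 - T1)
Q = 187 * 1.2 * (116 - 41)
Q = 187 * 1.2 * 75
Q = 16830.0 kJ/hr


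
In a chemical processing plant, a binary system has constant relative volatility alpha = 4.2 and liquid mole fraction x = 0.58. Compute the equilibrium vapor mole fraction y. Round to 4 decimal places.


y = alpha*x / (1 + (alpha-1)*x)
y = 4.2*0.58 / (1 + (4.2-1)*0.58)
y = 2.436 / (1 + 1.856)
y = 2.436 / 2.856
y = 0.8529


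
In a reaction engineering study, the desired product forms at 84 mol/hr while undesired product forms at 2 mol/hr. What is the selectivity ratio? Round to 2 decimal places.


S = desired product rate / undesired product rate
S = 84 / 2
S = 42.00


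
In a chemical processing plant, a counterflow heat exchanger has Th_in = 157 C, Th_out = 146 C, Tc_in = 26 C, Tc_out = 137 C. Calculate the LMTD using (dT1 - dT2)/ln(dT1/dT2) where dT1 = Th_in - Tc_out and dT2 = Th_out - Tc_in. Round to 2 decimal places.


dT1 = Th_in - Tc_out = 157 - 137 = 20
dT2 = Th_out - Tc_in = 146 - 26 = 120
LMTD = (dT1 - dT2) / ln(dT1/dT2)
LMTD = (20 - 120) / ln(20/120)
LMTD = 55.81 K


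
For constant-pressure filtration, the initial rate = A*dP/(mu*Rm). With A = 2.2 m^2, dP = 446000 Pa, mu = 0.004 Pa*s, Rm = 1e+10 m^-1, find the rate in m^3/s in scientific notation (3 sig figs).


rate = A * dP / (mu * Rm)
rate = 2.2 * 446000 / (0.004 * 1e+10)
rate = 981200.0 / 4.000e+07
rate = 2.45e-02 m^3/s


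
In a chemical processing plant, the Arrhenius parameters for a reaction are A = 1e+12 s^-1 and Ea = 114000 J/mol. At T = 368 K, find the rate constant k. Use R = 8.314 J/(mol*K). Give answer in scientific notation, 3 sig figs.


k = A * exp(-Ea/(R*T))
k = 1e+12 * exp(-114000 / (8.314 * 368))
k = 1e+12 * exp(-37.260357)
k = 6.58e-05


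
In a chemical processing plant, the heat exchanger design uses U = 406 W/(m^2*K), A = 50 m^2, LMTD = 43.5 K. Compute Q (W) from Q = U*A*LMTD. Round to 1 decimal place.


Q = U * A * LMTD
Q = 406 * 50 * 43.5
Q = 883050.0 W


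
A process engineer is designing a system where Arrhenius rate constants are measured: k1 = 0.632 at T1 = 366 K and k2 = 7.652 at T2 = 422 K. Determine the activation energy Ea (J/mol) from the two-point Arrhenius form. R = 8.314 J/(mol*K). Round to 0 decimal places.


Ea = R * ln(k2/k1) / (1/T1 - 1/T2)
ln(k2/k1) = ln(7.652/0.632) = 2.4938329
1/T1 - 1/T2 = 1/366 - 1/422 = 0.000362572191
Ea = 8.314 * 2.4938329 / 0.000362572191
Ea = 57185 J/mol


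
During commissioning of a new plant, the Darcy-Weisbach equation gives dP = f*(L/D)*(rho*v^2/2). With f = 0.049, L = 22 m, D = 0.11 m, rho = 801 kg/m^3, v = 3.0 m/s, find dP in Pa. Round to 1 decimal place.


dP = f * (L/D) * (rho*v^2/2)
dP = 0.049 * (22/0.11) * (801*3.0^2/2)
L/D = 200.0
rho*v^2/2 = 801*9.0/2 = 3604.5
dP = 0.049 * 200.0 * 3604.5
dP = 35324.1 Pa


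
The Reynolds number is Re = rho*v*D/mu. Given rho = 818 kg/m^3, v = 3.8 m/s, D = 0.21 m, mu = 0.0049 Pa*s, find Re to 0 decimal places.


Re = rho * v * D / mu
Re = 818 * 3.8 * 0.21 / 0.0049
Re = 652.764 / 0.0049
Re = 133217


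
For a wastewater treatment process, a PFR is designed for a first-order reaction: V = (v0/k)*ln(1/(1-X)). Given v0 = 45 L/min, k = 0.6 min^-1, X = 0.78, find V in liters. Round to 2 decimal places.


V = (v0/k) * ln(1/(1-X))
V = (45/0.6) * ln(1/(1-0.78))
V = 75.0 * ln(4.545455)
V = 75.0 * 1.514128
V = 113.56 L


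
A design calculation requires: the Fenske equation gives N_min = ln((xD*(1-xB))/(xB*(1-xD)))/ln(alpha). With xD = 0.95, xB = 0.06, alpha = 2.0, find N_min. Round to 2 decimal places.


N_min = ln((xD*(1-xB))/(xB*(1-xD))) / ln(alpha)
Numerator inside ln: 0.893 / 0.003 = 297.666667
ln(297.666667) = 5.695974
ln(alpha) = ln(2.0) = 0.693147
N_min = 5.695974 / 0.693147 = 8.22


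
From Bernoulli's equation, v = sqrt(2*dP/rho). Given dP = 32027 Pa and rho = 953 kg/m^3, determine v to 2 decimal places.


v = sqrt(2*dP/rho)
v = sqrt(2*32027/953)
v = sqrt(67.213012)
v = 8.20 m/s


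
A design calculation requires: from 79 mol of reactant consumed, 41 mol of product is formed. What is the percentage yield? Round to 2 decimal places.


Yield = (moles product / moles consumed) * 100%
Yield = (41 / 79) * 100
Yield = 0.519 * 100
Yield = 51.90%


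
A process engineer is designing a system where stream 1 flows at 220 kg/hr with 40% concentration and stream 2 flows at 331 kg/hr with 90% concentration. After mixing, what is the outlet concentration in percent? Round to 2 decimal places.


Mass balance on solute: F1*x1 + F2*x2 = F3*x3
F3 = F1 + F2 = 220 + 331 = 551 kg/hr
x3 = (F1*x1 + F2*x2)/F3
x3 = (220*0.4 + 331*0.9) / 551
x3 = 70.04%


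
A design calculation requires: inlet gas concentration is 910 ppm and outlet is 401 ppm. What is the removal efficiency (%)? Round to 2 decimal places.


Efficiency = (G_in - G_out) / G_in * 100%
Efficiency = (910 - 401) / 910 * 100
Efficiency = 509 / 910 * 100
Efficiency = 55.93%


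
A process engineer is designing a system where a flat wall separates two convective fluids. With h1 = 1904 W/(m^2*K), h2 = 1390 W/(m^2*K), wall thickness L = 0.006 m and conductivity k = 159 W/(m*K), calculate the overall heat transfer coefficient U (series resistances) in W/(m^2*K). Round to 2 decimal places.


1/U = 1/h1 + L/k + 1/h2
1/U = 1/1904 + 0.006/159 + 1/1390
1/U = 0.0005252101 + 3.77358e-05 + 0.0007194245
1/U = 0.0012823704
U = 779.81 W/(m^2*K)


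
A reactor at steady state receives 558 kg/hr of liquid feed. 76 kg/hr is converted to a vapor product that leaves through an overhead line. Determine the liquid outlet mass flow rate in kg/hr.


Steady-state mass balance on the main outlet: F_out = F_in - F_removed
F_out = 558 - 76
F_out = 482 kg/hr


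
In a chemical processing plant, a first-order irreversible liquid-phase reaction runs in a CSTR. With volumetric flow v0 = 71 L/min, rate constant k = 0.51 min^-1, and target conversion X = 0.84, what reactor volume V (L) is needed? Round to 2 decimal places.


V = v0 * X / (k * (1 - X))
V = 71 * 0.84 / (0.51 * (1 - 0.84))
V = 59.64 / (0.51 * 0.16)
V = 59.64 / 0.0816
V = 730.88 L


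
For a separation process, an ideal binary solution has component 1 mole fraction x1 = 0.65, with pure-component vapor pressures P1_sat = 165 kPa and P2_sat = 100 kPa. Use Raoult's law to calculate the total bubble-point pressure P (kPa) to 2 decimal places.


P = x1*P1_sat + x2*P2_sat
x2 = 1 - x1 = 1 - 0.65 = 0.35
P = 0.65*165 + 0.35*100
P = 107.25 + 35.0
P = 142.25 kPa


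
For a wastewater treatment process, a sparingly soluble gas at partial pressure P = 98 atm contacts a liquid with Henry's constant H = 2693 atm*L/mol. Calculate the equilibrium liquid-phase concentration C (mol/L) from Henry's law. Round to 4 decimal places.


C = P / H
C = 98 / 2693
C = 0.0364 mol/L


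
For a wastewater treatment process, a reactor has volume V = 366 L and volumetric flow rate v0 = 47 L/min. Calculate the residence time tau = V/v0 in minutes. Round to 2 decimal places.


tau = V / v0
tau = 366 / 47
tau = 7.79 min


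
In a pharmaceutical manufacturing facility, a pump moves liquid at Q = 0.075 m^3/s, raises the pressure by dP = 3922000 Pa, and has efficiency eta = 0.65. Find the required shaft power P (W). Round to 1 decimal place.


P = Q * dP / eta
P = 0.075 * 3922000 / 0.65
P = 294150.0 / 0.65
P = 452538.5 W


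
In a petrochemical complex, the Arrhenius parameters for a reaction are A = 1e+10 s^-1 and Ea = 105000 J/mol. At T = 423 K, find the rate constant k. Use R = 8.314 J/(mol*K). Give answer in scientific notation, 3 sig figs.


k = A * exp(-Ea/(R*T))
k = 1e+10 * exp(-105000 / (8.314 * 423))
k = 1e+10 * exp(-29.856501)
k = 1.08e-03


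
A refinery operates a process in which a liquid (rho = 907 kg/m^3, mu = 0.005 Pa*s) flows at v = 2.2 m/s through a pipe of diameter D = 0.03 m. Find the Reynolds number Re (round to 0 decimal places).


Re = rho * v * D / mu
Re = 907 * 2.2 * 0.03 / 0.005
Re = 59.862 / 0.005
Re = 11972


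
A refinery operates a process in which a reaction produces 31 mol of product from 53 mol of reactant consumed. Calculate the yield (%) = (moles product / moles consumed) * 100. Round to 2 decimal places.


Yield = (moles product / moles consumed) * 100%
Yield = (31 / 53) * 100
Yield = 0.5849 * 100
Yield = 58.49%


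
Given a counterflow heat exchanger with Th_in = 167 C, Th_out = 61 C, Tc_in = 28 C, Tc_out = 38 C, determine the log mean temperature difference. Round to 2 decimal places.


dT1 = Th_in - Tc_out = 167 - 38 = 129
dT2 = Th_out - Tc_in = 61 - 28 = 33
LMTD = (dT1 - dT2) / ln(dT1/dT2)
LMTD = (129 - 33) / ln(129/33)
LMTD = 70.42 K


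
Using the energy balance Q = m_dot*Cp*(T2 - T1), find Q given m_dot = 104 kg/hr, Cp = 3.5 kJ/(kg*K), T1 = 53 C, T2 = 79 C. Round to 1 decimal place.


Q = m_dot * Cp * (T2 - T1)
Q = 104 * 3.5 * (79 - 53)
Q = 104 * 3.5 * 26
Q = 9464.0 kJ/hr


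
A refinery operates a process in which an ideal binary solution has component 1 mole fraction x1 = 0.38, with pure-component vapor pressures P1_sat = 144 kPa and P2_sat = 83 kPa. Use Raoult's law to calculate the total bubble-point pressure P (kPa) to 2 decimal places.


P = x1*P1_sat + x2*P2_sat
x2 = 1 - x1 = 1 - 0.38 = 0.62
P = 0.38*144 + 0.62*83
P = 54.72 + 51.46
P = 106.18 kPa


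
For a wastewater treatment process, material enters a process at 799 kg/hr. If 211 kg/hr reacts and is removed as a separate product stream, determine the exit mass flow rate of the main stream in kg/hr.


Steady-state mass balance on the main outlet: F_out = F_in - F_removed
F_out = 799 - 211
F_out = 588 kg/hr


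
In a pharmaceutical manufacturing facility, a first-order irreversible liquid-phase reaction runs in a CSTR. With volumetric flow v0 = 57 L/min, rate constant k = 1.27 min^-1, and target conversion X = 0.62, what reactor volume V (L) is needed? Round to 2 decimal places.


V = v0 * X / (k * (1 - X))
V = 57 * 0.62 / (1.27 * (1 - 0.62))
V = 35.34 / (1.27 * 0.38)
V = 35.34 / 0.4826
V = 73.23 L


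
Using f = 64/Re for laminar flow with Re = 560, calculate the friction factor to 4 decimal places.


f = 64 / Re
f = 64 / 560
f = 0.1143


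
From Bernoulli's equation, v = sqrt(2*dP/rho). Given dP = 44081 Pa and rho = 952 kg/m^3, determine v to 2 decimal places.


v = sqrt(2*dP/rho)
v = sqrt(2*44081/952)
v = sqrt(92.607143)
v = 9.62 m/s


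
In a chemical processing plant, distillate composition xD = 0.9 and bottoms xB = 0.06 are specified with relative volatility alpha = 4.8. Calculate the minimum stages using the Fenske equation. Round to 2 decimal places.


N_min = ln((xD*(1-xB))/(xB*(1-xD))) / ln(alpha)
Numerator inside ln: 0.846 / 0.006 = 141.0
ln(141.0) = 4.94876
ln(alpha) = ln(4.8) = 1.568616
N_min = 4.94876 / 1.568616 = 3.15


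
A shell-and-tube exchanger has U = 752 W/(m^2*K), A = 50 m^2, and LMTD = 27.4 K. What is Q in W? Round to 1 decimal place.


Q = U * A * LMTD
Q = 752 * 50 * 27.4
Q = 1030240.0 W


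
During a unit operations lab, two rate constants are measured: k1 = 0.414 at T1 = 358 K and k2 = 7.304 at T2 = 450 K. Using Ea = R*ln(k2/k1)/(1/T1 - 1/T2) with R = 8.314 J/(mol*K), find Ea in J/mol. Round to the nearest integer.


Ea = R * ln(k2/k1) / (1/T1 - 1/T2)
ln(k2/k1) = ln(7.304/0.414) = 2.8703114
1/T1 - 1/T2 = 1/358 - 1/450 = 0.000571073867
Ea = 8.314 * 2.8703114 / 0.000571073867
Ea = 41788 J/mol


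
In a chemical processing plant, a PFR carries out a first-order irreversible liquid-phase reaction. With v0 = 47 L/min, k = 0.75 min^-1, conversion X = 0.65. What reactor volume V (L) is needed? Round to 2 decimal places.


V = (v0/k) * ln(1/(1-X))
V = (47/0.75) * ln(1/(1-0.65))
V = 62.666667 * ln(2.857143)
V = 62.666667 * 1.049822
V = 65.79 L


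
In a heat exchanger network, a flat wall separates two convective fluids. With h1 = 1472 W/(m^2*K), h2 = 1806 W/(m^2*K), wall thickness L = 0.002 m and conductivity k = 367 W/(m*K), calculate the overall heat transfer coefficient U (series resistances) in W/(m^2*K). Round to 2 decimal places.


1/U = 1/h1 + L/k + 1/h2
1/U = 1/1472 + 0.002/367 + 1/1806
1/U = 0.0006793478 + 5.4496e-06 + 0.0005537099
1/U = 0.0012385073
U = 807.42 W/(m^2*K)


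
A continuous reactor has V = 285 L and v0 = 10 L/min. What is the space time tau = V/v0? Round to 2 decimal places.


tau = V / v0
tau = 285 / 10
tau = 28.50 min


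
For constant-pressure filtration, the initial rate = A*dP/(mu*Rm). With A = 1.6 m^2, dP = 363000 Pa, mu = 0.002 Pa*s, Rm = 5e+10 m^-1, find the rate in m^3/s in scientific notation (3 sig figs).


rate = A * dP / (mu * Rm)
rate = 1.6 * 363000 / (0.002 * 5e+10)
rate = 580800.0 / 1.000e+08
rate = 5.81e-03 m^3/s


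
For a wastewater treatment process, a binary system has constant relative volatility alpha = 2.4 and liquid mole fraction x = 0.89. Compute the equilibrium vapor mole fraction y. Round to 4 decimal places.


y = alpha*x / (1 + (alpha-1)*x)
y = 2.4*0.89 / (1 + (2.4-1)*0.89)
y = 2.136 / (1 + 1.246)
y = 2.136 / 2.246
y = 0.9510


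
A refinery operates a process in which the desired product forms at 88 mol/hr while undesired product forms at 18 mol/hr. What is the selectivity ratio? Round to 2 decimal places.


S = desired product rate / undesired product rate
S = 88 / 18
S = 4.89


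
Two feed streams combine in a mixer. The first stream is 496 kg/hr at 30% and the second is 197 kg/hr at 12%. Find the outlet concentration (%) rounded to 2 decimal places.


Mass balance on solute: F1*x1 + F2*x2 = F3*x3
F3 = F1 + F2 = 496 + 197 = 693 kg/hr
x3 = (F1*x1 + F2*x2)/F3
x3 = (496*0.3 + 197*0.12) / 693
x3 = 24.88%


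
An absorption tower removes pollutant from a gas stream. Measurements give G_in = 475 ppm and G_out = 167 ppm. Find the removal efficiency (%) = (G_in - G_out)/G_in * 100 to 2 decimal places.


Efficiency = (G_in - G_out) / G_in * 100%
Efficiency = (475 - 167) / 475 * 100
Efficiency = 308 / 475 * 100
Efficiency = 64.84%


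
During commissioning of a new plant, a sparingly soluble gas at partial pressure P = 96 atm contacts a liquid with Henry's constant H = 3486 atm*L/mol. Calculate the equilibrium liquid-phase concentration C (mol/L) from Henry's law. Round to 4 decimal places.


C = P / H
C = 96 / 3486
C = 0.0275 mol/L


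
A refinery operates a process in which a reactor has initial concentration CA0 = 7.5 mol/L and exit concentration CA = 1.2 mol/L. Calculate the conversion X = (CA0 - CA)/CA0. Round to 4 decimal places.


X = (CA0 - CA) / CA0
X = (7.5 - 1.2) / 7.5
X = 6.3 / 7.5
X = 0.8400


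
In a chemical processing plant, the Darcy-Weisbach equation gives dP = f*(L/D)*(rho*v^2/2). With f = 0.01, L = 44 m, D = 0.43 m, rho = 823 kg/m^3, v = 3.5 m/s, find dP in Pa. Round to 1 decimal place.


dP = f * (L/D) * (rho*v^2/2)
dP = 0.01 * (44/0.43) * (823*3.5^2/2)
L/D = 102.3255814
rho*v^2/2 = 823*12.25/2 = 5040.875
dP = 0.01 * 102.3255814 * 5040.875
dP = 5158.1 Pa


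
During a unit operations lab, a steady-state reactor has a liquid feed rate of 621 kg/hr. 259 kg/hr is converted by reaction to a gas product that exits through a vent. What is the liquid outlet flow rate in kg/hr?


Steady-state mass balance on the main outlet: F_out = F_in - F_removed
F_out = 621 - 259
F_out = 362 kg/hr


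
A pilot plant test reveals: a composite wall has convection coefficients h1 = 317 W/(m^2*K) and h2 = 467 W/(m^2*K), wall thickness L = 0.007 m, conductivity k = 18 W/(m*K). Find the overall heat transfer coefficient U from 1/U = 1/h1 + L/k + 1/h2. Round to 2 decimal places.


1/U = 1/h1 + L/k + 1/h2
1/U = 1/317 + 0.007/18 + 1/467
1/U = 0.0031545741 + 0.0003888889 + 0.0021413276
1/U = 0.0056847906
U = 175.91 W/(m^2*K)


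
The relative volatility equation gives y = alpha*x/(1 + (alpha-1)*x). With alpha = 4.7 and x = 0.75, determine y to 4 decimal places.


y = alpha*x / (1 + (alpha-1)*x)
y = 4.7*0.75 / (1 + (4.7-1)*0.75)
y = 3.525 / (1 + 2.775)
y = 3.525 / 3.775
y = 0.9338


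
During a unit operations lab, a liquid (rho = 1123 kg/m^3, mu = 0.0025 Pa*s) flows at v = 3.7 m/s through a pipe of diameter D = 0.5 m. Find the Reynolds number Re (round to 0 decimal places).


Re = rho * v * D / mu
Re = 1123 * 3.7 * 0.5 / 0.0025
Re = 2077.55 / 0.0025
Re = 831020


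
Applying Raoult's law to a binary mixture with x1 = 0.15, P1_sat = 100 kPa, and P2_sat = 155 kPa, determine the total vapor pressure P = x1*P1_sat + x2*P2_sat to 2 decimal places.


P = x1*P1_sat + x2*P2_sat
x2 = 1 - x1 = 1 - 0.15 = 0.85
P = 0.15*100 + 0.85*155
P = 15.0 + 131.75
P = 146.75 kPa


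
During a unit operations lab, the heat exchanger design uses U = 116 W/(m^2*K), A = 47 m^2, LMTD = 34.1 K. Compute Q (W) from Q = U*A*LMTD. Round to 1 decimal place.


Q = U * A * LMTD
Q = 116 * 47 * 34.1
Q = 185913.2 W


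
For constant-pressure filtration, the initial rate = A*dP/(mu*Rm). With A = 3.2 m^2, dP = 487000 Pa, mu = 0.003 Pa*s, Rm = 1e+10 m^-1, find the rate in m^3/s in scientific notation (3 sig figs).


rate = A * dP / (mu * Rm)
rate = 3.2 * 487000 / (0.003 * 1e+10)
rate = 1558400.0 / 3.000e+07
rate = 5.19e-02 m^3/s


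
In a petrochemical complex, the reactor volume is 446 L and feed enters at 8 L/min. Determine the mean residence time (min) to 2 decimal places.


tau = V / v0
tau = 446 / 8
tau = 55.75 min


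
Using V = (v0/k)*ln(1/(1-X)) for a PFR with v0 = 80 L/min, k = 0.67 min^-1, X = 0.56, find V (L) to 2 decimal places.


V = (v0/k) * ln(1/(1-X))
V = (80/0.67) * ln(1/(1-0.56))
V = 119.402985 * ln(2.272727)
V = 119.402985 * 0.82098
V = 98.03 L


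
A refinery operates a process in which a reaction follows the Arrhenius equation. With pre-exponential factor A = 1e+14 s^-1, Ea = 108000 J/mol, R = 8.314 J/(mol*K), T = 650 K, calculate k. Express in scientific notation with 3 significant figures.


k = A * exp(-Ea/(R*T))
k = 1e+14 * exp(-108000 / (8.314 * 650))
k = 1e+14 * exp(-19.984826)
k = 2.09e+05


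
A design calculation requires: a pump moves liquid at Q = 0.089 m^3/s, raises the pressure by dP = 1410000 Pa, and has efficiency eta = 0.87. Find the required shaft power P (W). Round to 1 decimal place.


P = Q * dP / eta
P = 0.089 * 1410000 / 0.87
P = 125490.0 / 0.87
P = 144241.4 W


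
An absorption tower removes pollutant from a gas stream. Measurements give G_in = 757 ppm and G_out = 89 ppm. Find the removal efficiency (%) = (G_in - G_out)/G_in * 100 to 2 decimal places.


Efficiency = (G_in - G_out) / G_in * 100%
Efficiency = (757 - 89) / 757 * 100
Efficiency = 668 / 757 * 100
Efficiency = 88.24%


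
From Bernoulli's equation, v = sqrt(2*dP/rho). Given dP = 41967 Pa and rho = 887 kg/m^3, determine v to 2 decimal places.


v = sqrt(2*dP/rho)
v = sqrt(2*41967/887)
v = sqrt(94.626832)
v = 9.73 m/s


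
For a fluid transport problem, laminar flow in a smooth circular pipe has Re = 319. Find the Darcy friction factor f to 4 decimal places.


f = 64 / Re
f = 64 / 319
f = 0.2006


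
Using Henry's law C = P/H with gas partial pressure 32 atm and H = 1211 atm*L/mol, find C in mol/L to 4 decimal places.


C = P / H
C = 32 / 1211
C = 0.0264 mol/L


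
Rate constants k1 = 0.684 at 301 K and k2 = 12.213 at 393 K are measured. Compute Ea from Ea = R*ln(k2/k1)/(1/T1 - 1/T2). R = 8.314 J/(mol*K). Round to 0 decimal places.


Ea = R * ln(k2/k1) / (1/T1 - 1/T2)
ln(k2/k1) = ln(12.213/0.684) = 2.8822983
1/T1 - 1/T2 = 1/301 - 1/393 = 0.000777729874
Ea = 8.314 * 2.8822983 / 0.000777729874
Ea = 30812 J/mol


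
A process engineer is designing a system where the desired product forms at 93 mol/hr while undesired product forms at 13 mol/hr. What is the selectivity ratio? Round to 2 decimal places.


S = desired product rate / undesired product rate
S = 93 / 13
S = 7.15


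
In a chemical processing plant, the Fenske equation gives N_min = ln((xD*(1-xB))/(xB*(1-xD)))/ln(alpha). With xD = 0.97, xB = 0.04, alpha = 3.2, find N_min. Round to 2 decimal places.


N_min = ln((xD*(1-xB))/(xB*(1-xD))) / ln(alpha)
Numerator inside ln: 0.9312 / 0.0012 = 776.0
ln(776.0) = 6.654153
ln(alpha) = ln(3.2) = 1.163151
N_min = 6.654153 / 1.163151 = 5.72


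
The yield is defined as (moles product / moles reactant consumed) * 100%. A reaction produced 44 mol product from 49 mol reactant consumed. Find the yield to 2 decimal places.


Yield = (moles product / moles consumed) * 100%
Yield = (44 / 49) * 100
Yield = 0.898 * 100
Yield = 89.80%


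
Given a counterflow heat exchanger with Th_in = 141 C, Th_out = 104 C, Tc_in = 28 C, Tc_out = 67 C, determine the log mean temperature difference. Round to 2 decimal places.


dT1 = Th_in - Tc_out = 141 - 67 = 74
dT2 = Th_out - Tc_in = 104 - 28 = 76
LMTD = (dT1 - dT2) / ln(dT1/dT2)
LMTD = (74 - 76) / ln(74/76)
LMTD = 75.00 K


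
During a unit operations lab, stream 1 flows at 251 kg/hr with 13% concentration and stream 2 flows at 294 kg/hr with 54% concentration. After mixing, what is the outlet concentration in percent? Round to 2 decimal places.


Mass balance on solute: F1*x1 + F2*x2 = F3*x3
F3 = F1 + F2 = 251 + 294 = 545 kg/hr
x3 = (F1*x1 + F2*x2)/F3
x3 = (251*0.13 + 294*0.54) / 545
x3 = 35.12%


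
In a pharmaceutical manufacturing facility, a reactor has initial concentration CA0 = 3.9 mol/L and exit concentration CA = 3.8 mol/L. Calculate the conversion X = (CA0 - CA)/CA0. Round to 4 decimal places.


X = (CA0 - CA) / CA0
X = (3.9 - 3.8) / 3.9
X = 0.1 / 3.9
X = 0.0256


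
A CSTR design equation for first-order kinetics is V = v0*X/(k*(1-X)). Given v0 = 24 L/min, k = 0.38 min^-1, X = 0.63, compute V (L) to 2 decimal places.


V = v0 * X / (k * (1 - X))
V = 24 * 0.63 / (0.38 * (1 - 0.63))
V = 15.12 / (0.38 * 0.37)
V = 15.12 / 0.1406
V = 107.54 L


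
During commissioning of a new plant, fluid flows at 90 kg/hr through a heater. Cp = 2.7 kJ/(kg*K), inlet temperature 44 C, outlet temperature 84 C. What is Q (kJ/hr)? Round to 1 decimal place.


Q = m_dot * Cp * (T2 - T1)
Q = 90 * 2.7 * (84 - 44)
Q = 90 * 2.7 * 40
Q = 9720.0 kJ/hr


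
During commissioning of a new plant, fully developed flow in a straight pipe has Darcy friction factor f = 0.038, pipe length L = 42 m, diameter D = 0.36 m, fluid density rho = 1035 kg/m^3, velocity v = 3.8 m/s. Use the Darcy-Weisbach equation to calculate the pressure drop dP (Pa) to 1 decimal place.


dP = f * (L/D) * (rho*v^2/2)
dP = 0.038 * (42/0.36) * (1035*3.8^2/2)
L/D = 116.66666667
rho*v^2/2 = 1035*14.44/2 = 7472.7
dP = 0.038 * 116.66666667 * 7472.7
dP = 33129.0 Pa


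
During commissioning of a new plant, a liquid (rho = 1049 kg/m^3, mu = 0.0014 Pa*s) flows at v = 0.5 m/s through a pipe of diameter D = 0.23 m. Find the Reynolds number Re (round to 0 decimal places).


Re = rho * v * D / mu
Re = 1049 * 0.5 * 0.23 / 0.0014
Re = 120.635 / 0.0014
Re = 86168


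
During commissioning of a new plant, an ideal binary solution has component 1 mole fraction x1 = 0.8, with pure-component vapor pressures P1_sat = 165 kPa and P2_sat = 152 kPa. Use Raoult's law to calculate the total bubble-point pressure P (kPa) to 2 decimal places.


P = x1*P1_sat + x2*P2_sat
x2 = 1 - x1 = 1 - 0.8 = 0.2
P = 0.8*165 + 0.2*152
P = 132.0 + 30.4
P = 162.40 kPa


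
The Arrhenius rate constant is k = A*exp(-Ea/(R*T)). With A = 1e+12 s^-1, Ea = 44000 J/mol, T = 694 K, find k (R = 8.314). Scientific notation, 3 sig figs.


k = A * exp(-Ea/(R*T))
k = 1e+12 * exp(-44000 / (8.314 * 694))
k = 1e+12 * exp(-7.625761)
k = 4.88e+08


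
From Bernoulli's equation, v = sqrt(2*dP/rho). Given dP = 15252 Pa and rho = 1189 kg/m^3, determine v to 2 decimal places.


v = sqrt(2*dP/rho)
v = sqrt(2*15252/1189)
v = sqrt(25.655172)
v = 5.07 m/s


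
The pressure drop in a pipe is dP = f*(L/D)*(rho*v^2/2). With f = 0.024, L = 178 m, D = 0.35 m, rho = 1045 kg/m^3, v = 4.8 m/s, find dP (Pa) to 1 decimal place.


dP = f * (L/D) * (rho*v^2/2)
dP = 0.024 * (178/0.35) * (1045*4.8^2/2)
L/D = 508.57142857
rho*v^2/2 = 1045*23.04/2 = 12038.4
dP = 0.024 * 508.57142857 * 12038.4
dP = 146937.3 Pa


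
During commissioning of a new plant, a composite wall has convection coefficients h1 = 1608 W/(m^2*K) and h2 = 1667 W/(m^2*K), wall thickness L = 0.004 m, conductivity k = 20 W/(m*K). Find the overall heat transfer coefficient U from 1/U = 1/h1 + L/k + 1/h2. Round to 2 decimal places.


1/U = 1/h1 + L/k + 1/h2
1/U = 1/1608 + 0.004/20 + 1/1667
1/U = 0.0006218905 + 0.0002 + 0.00059988
1/U = 0.0014217705
U = 703.35 W/(m^2*K)


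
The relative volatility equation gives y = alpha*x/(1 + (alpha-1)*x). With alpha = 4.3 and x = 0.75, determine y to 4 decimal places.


y = alpha*x / (1 + (alpha-1)*x)
y = 4.3*0.75 / (1 + (4.3-1)*0.75)
y = 3.225 / (1 + 2.475)
y = 3.225 / 3.475
y = 0.9281


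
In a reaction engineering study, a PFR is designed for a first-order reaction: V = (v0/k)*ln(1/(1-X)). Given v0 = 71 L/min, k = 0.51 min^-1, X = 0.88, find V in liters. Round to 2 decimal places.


V = (v0/k) * ln(1/(1-X))
V = (71/0.51) * ln(1/(1-0.88))
V = 139.215686 * ln(8.333333)
V = 139.215686 * 2.120263
V = 295.17 L


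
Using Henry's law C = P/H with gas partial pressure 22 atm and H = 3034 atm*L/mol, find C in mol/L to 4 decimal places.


C = P / H
C = 22 / 3034
C = 0.0073 mol/L


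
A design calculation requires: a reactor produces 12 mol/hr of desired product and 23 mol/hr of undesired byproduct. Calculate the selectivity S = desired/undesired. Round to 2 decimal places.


S = desired product rate / undesired product rate
S = 12 / 23
S = 0.52


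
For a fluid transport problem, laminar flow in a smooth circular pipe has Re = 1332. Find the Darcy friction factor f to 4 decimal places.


f = 64 / Re
f = 64 / 1332
f = 0.0480


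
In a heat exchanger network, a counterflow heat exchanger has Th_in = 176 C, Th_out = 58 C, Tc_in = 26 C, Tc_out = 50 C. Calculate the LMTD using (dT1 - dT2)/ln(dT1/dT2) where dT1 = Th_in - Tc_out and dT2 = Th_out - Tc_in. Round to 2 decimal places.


dT1 = Th_in - Tc_out = 176 - 50 = 126
dT2 = Th_out - Tc_in = 58 - 26 = 32
LMTD = (dT1 - dT2) / ln(dT1/dT2)
LMTD = (126 - 32) / ln(126/32)
LMTD = 68.59 K


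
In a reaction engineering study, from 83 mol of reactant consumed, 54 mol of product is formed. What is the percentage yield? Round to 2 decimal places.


Yield = (moles product / moles consumed) * 100%
Yield = (54 / 83) * 100
Yield = 0.6506 * 100
Yield = 65.06%


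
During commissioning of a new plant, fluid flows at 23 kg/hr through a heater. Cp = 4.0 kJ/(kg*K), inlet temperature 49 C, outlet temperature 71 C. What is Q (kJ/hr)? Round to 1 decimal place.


Q = m_dot * Cp * (T2 - T1)
Q = 23 * 4.0 * (71 - 49)
Q = 23 * 4.0 * 22
Q = 2024.0 kJ/hr


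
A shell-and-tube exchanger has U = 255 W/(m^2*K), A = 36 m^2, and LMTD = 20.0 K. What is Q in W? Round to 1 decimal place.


Q = U * A * LMTD
Q = 255 * 36 * 20.0
Q = 183600.0 W


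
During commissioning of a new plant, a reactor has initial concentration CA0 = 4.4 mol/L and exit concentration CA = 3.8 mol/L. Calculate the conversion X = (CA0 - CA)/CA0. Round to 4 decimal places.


X = (CA0 - CA) / CA0
X = (4.4 - 3.8) / 4.4
X = 0.6 / 4.4
X = 0.1364


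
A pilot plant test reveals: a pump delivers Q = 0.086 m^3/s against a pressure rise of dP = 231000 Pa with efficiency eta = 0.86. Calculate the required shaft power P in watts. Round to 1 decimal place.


P = Q * dP / eta
P = 0.086 * 231000 / 0.86
P = 19866.0 / 0.86
P = 23100.0 W


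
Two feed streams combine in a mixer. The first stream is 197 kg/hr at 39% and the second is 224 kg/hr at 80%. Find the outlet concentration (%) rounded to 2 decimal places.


Mass balance on solute: F1*x1 + F2*x2 = F3*x3
F3 = F1 + F2 = 197 + 224 = 421 kg/hr
x3 = (F1*x1 + F2*x2)/F3
x3 = (197*0.39 + 224*0.8) / 421
x3 = 60.81%


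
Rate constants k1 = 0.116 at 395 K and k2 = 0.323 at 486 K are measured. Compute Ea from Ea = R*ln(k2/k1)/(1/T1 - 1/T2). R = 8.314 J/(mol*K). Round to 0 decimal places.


Ea = R * ln(k2/k1) / (1/T1 - 1/T2)
ln(k2/k1) = ln(0.323/0.116) = 1.0240621
1/T1 - 1/T2 = 1/395 - 1/486 = 0.000474032401
Ea = 8.314 * 1.0240621 / 0.000474032401
Ea = 17961 J/mol


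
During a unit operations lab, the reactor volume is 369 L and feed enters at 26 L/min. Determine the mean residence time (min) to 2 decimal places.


tau = V / v0
tau = 369 / 26
tau = 14.19 min


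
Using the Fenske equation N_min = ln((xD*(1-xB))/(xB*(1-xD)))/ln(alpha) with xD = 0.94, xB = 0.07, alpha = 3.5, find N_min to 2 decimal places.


N_min = ln((xD*(1-xB))/(xB*(1-xD))) / ln(alpha)
Numerator inside ln: 0.8742 / 0.0042 = 208.142857
ln(208.142857) = 5.338225
ln(alpha) = ln(3.5) = 1.252763
N_min = 5.338225 / 1.252763 = 4.26


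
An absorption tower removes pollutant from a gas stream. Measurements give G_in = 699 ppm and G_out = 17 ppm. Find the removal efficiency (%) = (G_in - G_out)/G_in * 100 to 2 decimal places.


Efficiency = (G_in - G_out) / G_in * 100%
Efficiency = (699 - 17) / 699 * 100
Efficiency = 682 / 699 * 100
Efficiency = 97.57%


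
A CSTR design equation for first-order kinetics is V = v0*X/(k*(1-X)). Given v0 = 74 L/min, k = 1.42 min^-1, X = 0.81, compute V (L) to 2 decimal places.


V = v0 * X / (k * (1 - X))
V = 74 * 0.81 / (1.42 * (1 - 0.81))
V = 59.94 / (1.42 * 0.19)
V = 59.94 / 0.2698
V = 222.16 L


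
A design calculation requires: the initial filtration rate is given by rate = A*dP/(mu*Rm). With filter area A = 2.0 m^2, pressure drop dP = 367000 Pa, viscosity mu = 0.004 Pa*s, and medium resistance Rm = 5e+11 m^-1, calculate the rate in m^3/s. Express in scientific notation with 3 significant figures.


rate = A * dP / (mu * Rm)
rate = 2.0 * 367000 / (0.004 * 5e+11)
rate = 734000.0 / 2.000e+09
rate = 3.67e-04 m^3/s


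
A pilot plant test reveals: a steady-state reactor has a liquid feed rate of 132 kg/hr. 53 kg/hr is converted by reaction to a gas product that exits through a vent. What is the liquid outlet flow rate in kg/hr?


Steady-state mass balance on the main outlet: F_out = F_in - F_removed
F_out = 132 - 53
F_out = 79 kg/hr


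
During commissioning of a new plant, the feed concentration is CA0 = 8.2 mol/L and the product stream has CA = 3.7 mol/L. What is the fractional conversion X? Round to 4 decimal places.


X = (CA0 - CA) / CA0
X = (8.2 - 3.7) / 8.2
X = 4.5 / 8.2
X = 0.5488


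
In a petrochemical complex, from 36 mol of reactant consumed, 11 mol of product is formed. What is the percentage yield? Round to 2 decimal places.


Yield = (moles product / moles consumed) * 100%
Yield = (11 / 36) * 100
Yield = 0.3056 * 100
Yield = 30.56%


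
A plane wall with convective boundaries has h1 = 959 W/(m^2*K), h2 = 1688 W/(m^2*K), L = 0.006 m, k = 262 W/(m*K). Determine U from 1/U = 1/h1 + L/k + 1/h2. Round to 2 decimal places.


1/U = 1/h1 + L/k + 1/h2
1/U = 1/959 + 0.006/262 + 1/1688
1/U = 0.0010427529 + 2.29008e-05 + 0.0005924171
1/U = 0.0016580708
U = 603.11 W/(m^2*K)


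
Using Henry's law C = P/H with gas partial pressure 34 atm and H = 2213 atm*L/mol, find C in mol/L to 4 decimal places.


C = P / H
C = 34 / 2213
C = 0.0154 mol/L


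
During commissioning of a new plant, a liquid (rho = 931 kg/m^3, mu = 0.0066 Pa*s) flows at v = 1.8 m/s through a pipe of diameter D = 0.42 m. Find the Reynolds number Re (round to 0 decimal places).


Re = rho * v * D / mu
Re = 931 * 1.8 * 0.42 / 0.0066
Re = 703.836 / 0.0066
Re = 106642
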